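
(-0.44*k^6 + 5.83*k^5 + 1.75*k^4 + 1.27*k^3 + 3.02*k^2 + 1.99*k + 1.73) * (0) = 0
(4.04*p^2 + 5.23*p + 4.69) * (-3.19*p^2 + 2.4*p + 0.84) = -12.8876*p^4 - 6.9877*p^3 + 0.984499999999999*p^2 + 15.6492*p + 3.9396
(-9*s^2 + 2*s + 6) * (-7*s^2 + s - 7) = 63*s^4 - 23*s^3 + 23*s^2 - 8*s - 42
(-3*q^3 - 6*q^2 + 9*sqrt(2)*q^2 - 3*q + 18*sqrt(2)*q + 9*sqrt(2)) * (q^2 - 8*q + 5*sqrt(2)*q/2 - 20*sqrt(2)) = -3*q^5 + 3*sqrt(2)*q^4/2 + 18*q^4 - 9*sqrt(2)*q^3 + 90*q^3 - 246*q^2 - 45*sqrt(2)*q^2/2 - 675*q - 12*sqrt(2)*q - 360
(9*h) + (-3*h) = 6*h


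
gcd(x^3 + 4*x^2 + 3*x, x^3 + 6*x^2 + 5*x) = x^2 + x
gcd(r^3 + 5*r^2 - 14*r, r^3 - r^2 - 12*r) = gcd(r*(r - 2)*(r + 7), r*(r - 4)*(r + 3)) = r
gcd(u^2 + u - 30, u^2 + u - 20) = 1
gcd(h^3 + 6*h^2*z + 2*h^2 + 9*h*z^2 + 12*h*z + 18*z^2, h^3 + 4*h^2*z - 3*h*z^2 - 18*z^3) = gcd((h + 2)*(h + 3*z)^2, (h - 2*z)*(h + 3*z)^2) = h^2 + 6*h*z + 9*z^2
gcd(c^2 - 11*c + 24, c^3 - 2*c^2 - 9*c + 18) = c - 3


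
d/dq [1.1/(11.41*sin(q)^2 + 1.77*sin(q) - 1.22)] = -(25.102*sin(q) + 1.947)*cos(q)/(11.41*sin(q)^2 + 1.77*sin(q) - 1.22)^2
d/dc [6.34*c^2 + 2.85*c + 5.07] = 12.68*c + 2.85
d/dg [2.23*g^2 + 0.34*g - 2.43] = 4.46*g + 0.34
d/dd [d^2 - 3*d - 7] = 2*d - 3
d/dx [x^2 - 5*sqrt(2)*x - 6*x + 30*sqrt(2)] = 2*x - 5*sqrt(2) - 6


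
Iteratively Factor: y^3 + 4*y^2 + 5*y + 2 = (y + 2)*(y^2 + 2*y + 1) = (y + 1)*(y + 2)*(y + 1)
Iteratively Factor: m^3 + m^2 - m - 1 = (m + 1)*(m^2 - 1) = (m - 1)*(m + 1)*(m + 1)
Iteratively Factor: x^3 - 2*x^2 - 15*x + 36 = (x - 3)*(x^2 + x - 12) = (x - 3)^2*(x + 4)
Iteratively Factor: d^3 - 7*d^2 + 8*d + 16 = (d - 4)*(d^2 - 3*d - 4) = (d - 4)*(d + 1)*(d - 4)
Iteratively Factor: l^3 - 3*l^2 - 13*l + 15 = (l - 1)*(l^2 - 2*l - 15) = (l - 5)*(l - 1)*(l + 3)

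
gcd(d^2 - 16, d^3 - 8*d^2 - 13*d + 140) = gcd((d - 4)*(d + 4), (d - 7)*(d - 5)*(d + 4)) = d + 4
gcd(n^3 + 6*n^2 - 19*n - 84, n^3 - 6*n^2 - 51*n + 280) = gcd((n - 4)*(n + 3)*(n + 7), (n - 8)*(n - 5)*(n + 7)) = n + 7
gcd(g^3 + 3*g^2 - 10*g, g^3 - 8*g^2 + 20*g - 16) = g - 2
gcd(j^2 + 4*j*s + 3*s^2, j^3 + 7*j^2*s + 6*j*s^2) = j + s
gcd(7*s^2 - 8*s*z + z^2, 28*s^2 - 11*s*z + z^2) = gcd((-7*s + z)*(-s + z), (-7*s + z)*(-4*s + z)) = -7*s + z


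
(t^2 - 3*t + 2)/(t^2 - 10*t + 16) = (t - 1)/(t - 8)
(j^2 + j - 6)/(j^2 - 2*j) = (j + 3)/j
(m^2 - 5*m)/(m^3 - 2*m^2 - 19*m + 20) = m/(m^2 + 3*m - 4)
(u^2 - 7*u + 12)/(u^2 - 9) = (u - 4)/(u + 3)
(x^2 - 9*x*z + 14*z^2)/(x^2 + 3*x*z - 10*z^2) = (x - 7*z)/(x + 5*z)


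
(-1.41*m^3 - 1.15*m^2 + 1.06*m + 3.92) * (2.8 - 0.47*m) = 0.6627*m^4 - 3.4075*m^3 - 3.7182*m^2 + 1.1256*m + 10.976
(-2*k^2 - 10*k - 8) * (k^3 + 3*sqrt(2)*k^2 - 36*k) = -2*k^5 - 10*k^4 - 6*sqrt(2)*k^4 - 30*sqrt(2)*k^3 + 64*k^3 - 24*sqrt(2)*k^2 + 360*k^2 + 288*k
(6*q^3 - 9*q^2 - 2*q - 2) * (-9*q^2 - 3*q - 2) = -54*q^5 + 63*q^4 + 33*q^3 + 42*q^2 + 10*q + 4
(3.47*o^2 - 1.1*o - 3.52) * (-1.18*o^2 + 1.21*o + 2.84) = -4.0946*o^4 + 5.4967*o^3 + 12.6774*o^2 - 7.3832*o - 9.9968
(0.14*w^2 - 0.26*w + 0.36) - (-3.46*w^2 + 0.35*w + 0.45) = 3.6*w^2 - 0.61*w - 0.09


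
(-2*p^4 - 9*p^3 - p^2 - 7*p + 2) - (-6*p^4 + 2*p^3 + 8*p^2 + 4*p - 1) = 4*p^4 - 11*p^3 - 9*p^2 - 11*p + 3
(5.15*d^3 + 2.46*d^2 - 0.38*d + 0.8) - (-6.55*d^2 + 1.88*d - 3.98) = 5.15*d^3 + 9.01*d^2 - 2.26*d + 4.78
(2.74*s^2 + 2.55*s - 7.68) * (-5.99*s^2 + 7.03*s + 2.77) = -16.4126*s^4 + 3.9877*s^3 + 71.5195*s^2 - 46.9269*s - 21.2736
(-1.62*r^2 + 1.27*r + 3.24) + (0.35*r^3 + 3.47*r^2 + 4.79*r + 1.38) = 0.35*r^3 + 1.85*r^2 + 6.06*r + 4.62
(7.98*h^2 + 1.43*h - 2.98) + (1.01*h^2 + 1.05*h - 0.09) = 8.99*h^2 + 2.48*h - 3.07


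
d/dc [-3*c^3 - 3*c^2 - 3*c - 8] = -9*c^2 - 6*c - 3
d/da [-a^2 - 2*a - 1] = -2*a - 2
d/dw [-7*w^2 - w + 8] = -14*w - 1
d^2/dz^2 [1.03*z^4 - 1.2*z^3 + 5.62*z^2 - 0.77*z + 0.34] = 12.36*z^2 - 7.2*z + 11.24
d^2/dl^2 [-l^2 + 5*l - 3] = -2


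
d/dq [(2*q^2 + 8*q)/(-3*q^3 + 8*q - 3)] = 2*(q*(q + 4)*(9*q^2 - 8) - 2*(q + 2)*(3*q^3 - 8*q + 3))/(3*q^3 - 8*q + 3)^2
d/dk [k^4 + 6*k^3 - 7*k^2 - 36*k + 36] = 4*k^3 + 18*k^2 - 14*k - 36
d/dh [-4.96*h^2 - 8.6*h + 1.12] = -9.92*h - 8.6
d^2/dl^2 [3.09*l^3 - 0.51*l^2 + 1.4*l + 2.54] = 18.54*l - 1.02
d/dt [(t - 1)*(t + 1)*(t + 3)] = 3*t^2 + 6*t - 1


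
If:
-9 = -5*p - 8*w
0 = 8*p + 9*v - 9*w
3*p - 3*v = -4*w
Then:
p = -27/121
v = 177/121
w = 153/121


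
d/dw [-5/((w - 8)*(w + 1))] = 5*(2*w - 7)/((w - 8)^2*(w + 1)^2)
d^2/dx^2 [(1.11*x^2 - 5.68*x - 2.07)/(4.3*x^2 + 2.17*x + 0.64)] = (-230.76122*x^3 - 247.97412*x^2 - 22.10286*x + 8.584514)/(79.507*x^6 + 120.3699*x^5 + 96.24561*x^4 + 46.049353*x^3 + 14.324928*x^2 + 2.666496*x + 0.262144)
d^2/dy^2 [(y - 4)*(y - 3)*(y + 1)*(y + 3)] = 12*y^2 - 18*y - 26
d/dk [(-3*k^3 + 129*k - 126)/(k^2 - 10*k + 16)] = 3*(-k^4 + 20*k^3 - 91*k^2 + 84*k + 268)/(k^4 - 20*k^3 + 132*k^2 - 320*k + 256)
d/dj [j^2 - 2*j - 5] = 2*j - 2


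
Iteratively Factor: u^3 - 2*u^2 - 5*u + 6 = (u - 1)*(u^2 - u - 6) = (u - 1)*(u + 2)*(u - 3)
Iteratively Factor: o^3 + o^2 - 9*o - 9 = (o - 3)*(o^2 + 4*o + 3) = (o - 3)*(o + 3)*(o + 1)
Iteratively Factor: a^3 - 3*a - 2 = (a + 1)*(a^2 - a - 2) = (a + 1)^2*(a - 2)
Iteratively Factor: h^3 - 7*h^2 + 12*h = (h - 4)*(h^2 - 3*h) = (h - 4)*(h - 3)*(h)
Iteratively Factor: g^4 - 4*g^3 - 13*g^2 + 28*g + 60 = (g - 5)*(g^3 + g^2 - 8*g - 12) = (g - 5)*(g + 2)*(g^2 - g - 6) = (g - 5)*(g + 2)^2*(g - 3)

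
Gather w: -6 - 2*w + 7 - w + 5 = 6 - 3*w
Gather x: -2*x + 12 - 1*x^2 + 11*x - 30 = -x^2 + 9*x - 18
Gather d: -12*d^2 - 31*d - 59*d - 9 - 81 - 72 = -12*d^2 - 90*d - 162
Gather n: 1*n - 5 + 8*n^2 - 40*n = 8*n^2 - 39*n - 5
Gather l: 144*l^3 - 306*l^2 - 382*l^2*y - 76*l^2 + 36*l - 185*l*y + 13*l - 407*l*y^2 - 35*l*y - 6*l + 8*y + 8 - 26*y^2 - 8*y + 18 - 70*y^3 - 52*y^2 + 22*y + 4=144*l^3 + l^2*(-382*y - 382) + l*(-407*y^2 - 220*y + 43) - 70*y^3 - 78*y^2 + 22*y + 30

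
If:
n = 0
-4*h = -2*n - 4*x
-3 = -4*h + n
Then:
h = 3/4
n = 0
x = 3/4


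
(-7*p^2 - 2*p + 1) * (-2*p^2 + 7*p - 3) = 14*p^4 - 45*p^3 + 5*p^2 + 13*p - 3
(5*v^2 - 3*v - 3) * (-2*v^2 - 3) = -10*v^4 + 6*v^3 - 9*v^2 + 9*v + 9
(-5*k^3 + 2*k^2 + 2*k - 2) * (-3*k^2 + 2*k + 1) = 15*k^5 - 16*k^4 - 7*k^3 + 12*k^2 - 2*k - 2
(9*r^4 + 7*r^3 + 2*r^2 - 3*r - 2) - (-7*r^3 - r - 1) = 9*r^4 + 14*r^3 + 2*r^2 - 2*r - 1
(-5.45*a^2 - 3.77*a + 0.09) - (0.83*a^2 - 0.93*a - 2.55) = -6.28*a^2 - 2.84*a + 2.64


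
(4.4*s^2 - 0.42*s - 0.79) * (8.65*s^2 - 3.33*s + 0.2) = 38.06*s^4 - 18.285*s^3 - 4.5549*s^2 + 2.5467*s - 0.158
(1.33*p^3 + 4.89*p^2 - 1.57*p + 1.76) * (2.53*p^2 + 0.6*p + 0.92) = 3.3649*p^5 + 13.1697*p^4 + 0.1855*p^3 + 8.0096*p^2 - 0.3884*p + 1.6192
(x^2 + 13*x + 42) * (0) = 0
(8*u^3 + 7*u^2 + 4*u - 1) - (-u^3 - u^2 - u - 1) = 9*u^3 + 8*u^2 + 5*u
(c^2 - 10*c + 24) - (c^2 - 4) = 28 - 10*c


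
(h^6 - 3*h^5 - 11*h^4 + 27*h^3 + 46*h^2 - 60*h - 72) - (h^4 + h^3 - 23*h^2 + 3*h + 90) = h^6 - 3*h^5 - 12*h^4 + 26*h^3 + 69*h^2 - 63*h - 162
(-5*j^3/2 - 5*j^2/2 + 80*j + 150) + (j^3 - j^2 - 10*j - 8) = -3*j^3/2 - 7*j^2/2 + 70*j + 142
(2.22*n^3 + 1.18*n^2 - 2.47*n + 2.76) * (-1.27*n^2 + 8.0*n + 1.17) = -2.8194*n^5 + 16.2614*n^4 + 15.1743*n^3 - 21.8846*n^2 + 19.1901*n + 3.2292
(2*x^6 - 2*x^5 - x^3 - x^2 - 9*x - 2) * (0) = 0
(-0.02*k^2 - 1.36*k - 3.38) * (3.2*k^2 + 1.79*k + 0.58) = -0.064*k^4 - 4.3878*k^3 - 13.262*k^2 - 6.839*k - 1.9604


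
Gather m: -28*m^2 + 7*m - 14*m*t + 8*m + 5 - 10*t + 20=-28*m^2 + m*(15 - 14*t) - 10*t + 25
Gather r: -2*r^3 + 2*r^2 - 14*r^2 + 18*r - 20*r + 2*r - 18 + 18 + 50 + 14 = -2*r^3 - 12*r^2 + 64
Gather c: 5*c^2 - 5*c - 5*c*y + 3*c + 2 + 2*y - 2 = 5*c^2 + c*(-5*y - 2) + 2*y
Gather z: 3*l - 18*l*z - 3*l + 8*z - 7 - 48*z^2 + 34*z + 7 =-48*z^2 + z*(42 - 18*l)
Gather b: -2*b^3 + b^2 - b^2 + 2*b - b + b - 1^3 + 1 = -2*b^3 + 2*b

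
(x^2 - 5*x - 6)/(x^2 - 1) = (x - 6)/(x - 1)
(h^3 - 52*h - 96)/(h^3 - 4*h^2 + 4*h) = (h^3 - 52*h - 96)/(h*(h^2 - 4*h + 4))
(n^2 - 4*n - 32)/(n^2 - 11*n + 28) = (n^2 - 4*n - 32)/(n^2 - 11*n + 28)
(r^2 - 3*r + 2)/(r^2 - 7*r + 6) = (r - 2)/(r - 6)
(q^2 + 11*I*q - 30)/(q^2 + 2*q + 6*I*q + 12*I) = (q + 5*I)/(q + 2)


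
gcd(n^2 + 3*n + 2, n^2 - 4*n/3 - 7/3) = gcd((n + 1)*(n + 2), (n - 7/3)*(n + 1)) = n + 1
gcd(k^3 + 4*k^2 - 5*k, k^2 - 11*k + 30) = 1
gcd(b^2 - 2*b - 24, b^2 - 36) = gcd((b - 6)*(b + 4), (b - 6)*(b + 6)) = b - 6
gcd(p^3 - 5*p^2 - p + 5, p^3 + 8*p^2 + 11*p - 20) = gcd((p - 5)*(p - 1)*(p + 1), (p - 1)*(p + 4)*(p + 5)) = p - 1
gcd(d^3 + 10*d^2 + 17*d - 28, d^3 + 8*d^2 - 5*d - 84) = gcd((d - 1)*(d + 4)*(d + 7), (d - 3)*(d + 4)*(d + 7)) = d^2 + 11*d + 28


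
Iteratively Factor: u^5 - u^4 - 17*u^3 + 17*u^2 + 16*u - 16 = (u + 4)*(u^4 - 5*u^3 + 3*u^2 + 5*u - 4) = (u + 1)*(u + 4)*(u^3 - 6*u^2 + 9*u - 4) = (u - 1)*(u + 1)*(u + 4)*(u^2 - 5*u + 4) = (u - 4)*(u - 1)*(u + 1)*(u + 4)*(u - 1)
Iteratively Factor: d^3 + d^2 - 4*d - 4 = (d + 2)*(d^2 - d - 2) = (d + 1)*(d + 2)*(d - 2)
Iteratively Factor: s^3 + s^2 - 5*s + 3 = (s - 1)*(s^2 + 2*s - 3) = (s - 1)^2*(s + 3)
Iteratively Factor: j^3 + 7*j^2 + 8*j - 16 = (j + 4)*(j^2 + 3*j - 4) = (j + 4)^2*(j - 1)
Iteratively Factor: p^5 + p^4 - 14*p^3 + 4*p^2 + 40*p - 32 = (p - 1)*(p^4 + 2*p^3 - 12*p^2 - 8*p + 32) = (p - 1)*(p + 4)*(p^3 - 2*p^2 - 4*p + 8) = (p - 2)*(p - 1)*(p + 4)*(p^2 - 4) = (p - 2)^2*(p - 1)*(p + 4)*(p + 2)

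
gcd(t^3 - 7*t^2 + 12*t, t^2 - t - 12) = t - 4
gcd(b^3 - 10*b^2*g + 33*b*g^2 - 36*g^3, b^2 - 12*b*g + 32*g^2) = b - 4*g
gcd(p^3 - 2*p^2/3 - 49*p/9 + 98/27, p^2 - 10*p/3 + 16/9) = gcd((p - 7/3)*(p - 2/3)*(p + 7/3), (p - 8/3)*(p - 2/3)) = p - 2/3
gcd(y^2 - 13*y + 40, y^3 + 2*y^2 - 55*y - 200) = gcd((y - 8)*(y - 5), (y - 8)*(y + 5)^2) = y - 8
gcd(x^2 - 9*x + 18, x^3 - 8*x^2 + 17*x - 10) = 1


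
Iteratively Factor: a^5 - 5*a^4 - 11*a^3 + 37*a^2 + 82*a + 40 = (a - 4)*(a^4 - a^3 - 15*a^2 - 23*a - 10) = (a - 4)*(a + 1)*(a^3 - 2*a^2 - 13*a - 10) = (a - 4)*(a + 1)*(a + 2)*(a^2 - 4*a - 5) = (a - 4)*(a + 1)^2*(a + 2)*(a - 5)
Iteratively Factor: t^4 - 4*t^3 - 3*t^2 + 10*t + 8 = (t + 1)*(t^3 - 5*t^2 + 2*t + 8) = (t - 4)*(t + 1)*(t^2 - t - 2) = (t - 4)*(t + 1)^2*(t - 2)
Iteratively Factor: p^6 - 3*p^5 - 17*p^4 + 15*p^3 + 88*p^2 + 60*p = (p + 2)*(p^5 - 5*p^4 - 7*p^3 + 29*p^2 + 30*p) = (p + 1)*(p + 2)*(p^4 - 6*p^3 - p^2 + 30*p) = (p + 1)*(p + 2)^2*(p^3 - 8*p^2 + 15*p) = (p - 3)*(p + 1)*(p + 2)^2*(p^2 - 5*p) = p*(p - 3)*(p + 1)*(p + 2)^2*(p - 5)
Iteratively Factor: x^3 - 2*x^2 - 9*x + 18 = (x - 2)*(x^2 - 9) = (x - 3)*(x - 2)*(x + 3)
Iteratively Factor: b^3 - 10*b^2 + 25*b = (b - 5)*(b^2 - 5*b) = b*(b - 5)*(b - 5)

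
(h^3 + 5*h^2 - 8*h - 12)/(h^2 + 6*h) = h - 1 - 2/h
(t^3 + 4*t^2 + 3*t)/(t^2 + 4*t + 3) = t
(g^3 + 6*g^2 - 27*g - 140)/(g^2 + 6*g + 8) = (g^2 + 2*g - 35)/(g + 2)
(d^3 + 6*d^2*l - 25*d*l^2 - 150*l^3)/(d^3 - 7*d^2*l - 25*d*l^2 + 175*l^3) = (d + 6*l)/(d - 7*l)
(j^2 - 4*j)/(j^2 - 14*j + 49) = j*(j - 4)/(j^2 - 14*j + 49)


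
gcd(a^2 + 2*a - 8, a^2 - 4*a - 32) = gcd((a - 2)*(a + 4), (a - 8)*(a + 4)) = a + 4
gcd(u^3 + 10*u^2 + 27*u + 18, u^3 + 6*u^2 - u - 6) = u^2 + 7*u + 6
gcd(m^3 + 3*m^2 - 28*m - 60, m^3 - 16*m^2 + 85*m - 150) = m - 5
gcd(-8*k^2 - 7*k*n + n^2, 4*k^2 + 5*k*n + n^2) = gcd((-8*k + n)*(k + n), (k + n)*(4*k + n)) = k + n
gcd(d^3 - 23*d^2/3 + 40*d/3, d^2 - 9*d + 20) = d - 5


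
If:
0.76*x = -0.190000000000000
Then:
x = -0.25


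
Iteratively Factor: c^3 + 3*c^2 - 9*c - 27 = (c - 3)*(c^2 + 6*c + 9) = (c - 3)*(c + 3)*(c + 3)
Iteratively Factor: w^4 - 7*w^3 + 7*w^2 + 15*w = (w + 1)*(w^3 - 8*w^2 + 15*w) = w*(w + 1)*(w^2 - 8*w + 15) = w*(w - 5)*(w + 1)*(w - 3)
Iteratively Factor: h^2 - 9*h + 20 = (h - 4)*(h - 5)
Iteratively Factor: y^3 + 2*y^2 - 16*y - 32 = (y - 4)*(y^2 + 6*y + 8) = (y - 4)*(y + 2)*(y + 4)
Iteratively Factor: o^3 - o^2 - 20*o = (o + 4)*(o^2 - 5*o) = o*(o + 4)*(o - 5)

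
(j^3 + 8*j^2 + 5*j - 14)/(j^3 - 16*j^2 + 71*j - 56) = (j^2 + 9*j + 14)/(j^2 - 15*j + 56)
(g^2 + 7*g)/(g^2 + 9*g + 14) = g/(g + 2)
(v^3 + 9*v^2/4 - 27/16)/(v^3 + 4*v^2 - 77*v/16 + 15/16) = (4*v^2 + 12*v + 9)/(4*v^2 + 19*v - 5)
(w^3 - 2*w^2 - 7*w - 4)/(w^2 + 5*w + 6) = (w^3 - 2*w^2 - 7*w - 4)/(w^2 + 5*w + 6)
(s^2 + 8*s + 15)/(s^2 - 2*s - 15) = (s + 5)/(s - 5)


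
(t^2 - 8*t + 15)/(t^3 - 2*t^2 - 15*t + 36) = (t - 5)/(t^2 + t - 12)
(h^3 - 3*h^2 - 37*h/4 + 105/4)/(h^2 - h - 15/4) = (2*h^2 - h - 21)/(2*h + 3)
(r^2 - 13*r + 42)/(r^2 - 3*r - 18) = (r - 7)/(r + 3)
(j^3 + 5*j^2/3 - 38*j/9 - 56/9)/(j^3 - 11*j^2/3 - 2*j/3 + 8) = (j + 7/3)/(j - 3)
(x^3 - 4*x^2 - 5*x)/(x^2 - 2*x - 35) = x*(-x^2 + 4*x + 5)/(-x^2 + 2*x + 35)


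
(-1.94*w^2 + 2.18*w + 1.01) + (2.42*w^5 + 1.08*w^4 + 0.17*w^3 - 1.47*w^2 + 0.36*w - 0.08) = 2.42*w^5 + 1.08*w^4 + 0.17*w^3 - 3.41*w^2 + 2.54*w + 0.93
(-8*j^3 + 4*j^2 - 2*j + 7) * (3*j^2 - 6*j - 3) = -24*j^5 + 60*j^4 - 6*j^3 + 21*j^2 - 36*j - 21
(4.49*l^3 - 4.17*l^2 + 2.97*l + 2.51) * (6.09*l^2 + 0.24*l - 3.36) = 27.3441*l^5 - 24.3177*l^4 + 2.0001*l^3 + 30.0099*l^2 - 9.3768*l - 8.4336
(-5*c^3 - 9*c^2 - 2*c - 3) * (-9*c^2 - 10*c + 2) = 45*c^5 + 131*c^4 + 98*c^3 + 29*c^2 + 26*c - 6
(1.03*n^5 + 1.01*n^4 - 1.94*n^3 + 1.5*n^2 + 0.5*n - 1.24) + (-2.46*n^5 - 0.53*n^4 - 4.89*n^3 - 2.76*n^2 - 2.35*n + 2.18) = -1.43*n^5 + 0.48*n^4 - 6.83*n^3 - 1.26*n^2 - 1.85*n + 0.94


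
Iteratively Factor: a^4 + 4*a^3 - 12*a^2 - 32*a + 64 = (a - 2)*(a^3 + 6*a^2 - 32) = (a - 2)^2*(a^2 + 8*a + 16) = (a - 2)^2*(a + 4)*(a + 4)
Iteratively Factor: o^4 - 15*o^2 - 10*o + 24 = (o - 1)*(o^3 + o^2 - 14*o - 24) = (o - 1)*(o + 3)*(o^2 - 2*o - 8) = (o - 4)*(o - 1)*(o + 3)*(o + 2)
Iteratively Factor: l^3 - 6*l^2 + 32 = (l - 4)*(l^2 - 2*l - 8) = (l - 4)^2*(l + 2)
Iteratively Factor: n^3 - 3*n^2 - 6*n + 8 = (n - 4)*(n^2 + n - 2) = (n - 4)*(n - 1)*(n + 2)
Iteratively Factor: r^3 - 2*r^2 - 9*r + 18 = (r - 2)*(r^2 - 9) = (r - 2)*(r + 3)*(r - 3)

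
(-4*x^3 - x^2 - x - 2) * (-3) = 12*x^3 + 3*x^2 + 3*x + 6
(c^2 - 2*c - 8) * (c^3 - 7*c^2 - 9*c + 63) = c^5 - 9*c^4 - 3*c^3 + 137*c^2 - 54*c - 504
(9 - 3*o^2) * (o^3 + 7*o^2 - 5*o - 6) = -3*o^5 - 21*o^4 + 24*o^3 + 81*o^2 - 45*o - 54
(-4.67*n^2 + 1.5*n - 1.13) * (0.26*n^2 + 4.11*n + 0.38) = -1.2142*n^4 - 18.8037*n^3 + 4.0966*n^2 - 4.0743*n - 0.4294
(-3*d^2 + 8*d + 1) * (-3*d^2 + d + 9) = 9*d^4 - 27*d^3 - 22*d^2 + 73*d + 9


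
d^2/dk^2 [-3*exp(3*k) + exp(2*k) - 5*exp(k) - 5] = (-27*exp(2*k) + 4*exp(k) - 5)*exp(k)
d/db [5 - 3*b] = -3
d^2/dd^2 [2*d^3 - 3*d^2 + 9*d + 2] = 12*d - 6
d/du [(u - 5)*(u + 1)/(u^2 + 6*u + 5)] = 10/(u^2 + 10*u + 25)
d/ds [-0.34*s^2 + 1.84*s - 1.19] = 1.84 - 0.68*s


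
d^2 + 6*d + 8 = (d + 2)*(d + 4)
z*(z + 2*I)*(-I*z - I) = -I*z^3 + 2*z^2 - I*z^2 + 2*z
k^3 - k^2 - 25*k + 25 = (k - 5)*(k - 1)*(k + 5)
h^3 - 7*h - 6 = (h - 3)*(h + 1)*(h + 2)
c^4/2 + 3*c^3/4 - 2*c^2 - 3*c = c*(c/2 + 1)*(c - 2)*(c + 3/2)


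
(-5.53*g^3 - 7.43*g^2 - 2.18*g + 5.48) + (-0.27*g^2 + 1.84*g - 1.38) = -5.53*g^3 - 7.7*g^2 - 0.34*g + 4.1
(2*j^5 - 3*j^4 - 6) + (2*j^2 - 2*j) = 2*j^5 - 3*j^4 + 2*j^2 - 2*j - 6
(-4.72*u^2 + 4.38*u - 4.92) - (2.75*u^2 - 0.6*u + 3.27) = -7.47*u^2 + 4.98*u - 8.19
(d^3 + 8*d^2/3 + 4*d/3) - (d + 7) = d^3 + 8*d^2/3 + d/3 - 7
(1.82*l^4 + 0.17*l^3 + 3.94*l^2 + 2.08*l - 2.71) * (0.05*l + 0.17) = 0.091*l^5 + 0.3179*l^4 + 0.2259*l^3 + 0.7738*l^2 + 0.2181*l - 0.4607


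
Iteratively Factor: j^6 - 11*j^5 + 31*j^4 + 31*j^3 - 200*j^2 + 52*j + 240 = (j - 5)*(j^5 - 6*j^4 + j^3 + 36*j^2 - 20*j - 48) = (j - 5)*(j - 2)*(j^4 - 4*j^3 - 7*j^2 + 22*j + 24) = (j - 5)*(j - 4)*(j - 2)*(j^3 - 7*j - 6) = (j - 5)*(j - 4)*(j - 2)*(j + 1)*(j^2 - j - 6) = (j - 5)*(j - 4)*(j - 2)*(j + 1)*(j + 2)*(j - 3)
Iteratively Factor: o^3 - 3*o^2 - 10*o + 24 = (o - 2)*(o^2 - o - 12) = (o - 4)*(o - 2)*(o + 3)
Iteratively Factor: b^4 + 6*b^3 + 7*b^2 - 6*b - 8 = (b + 2)*(b^3 + 4*b^2 - b - 4) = (b - 1)*(b + 2)*(b^2 + 5*b + 4) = (b - 1)*(b + 2)*(b + 4)*(b + 1)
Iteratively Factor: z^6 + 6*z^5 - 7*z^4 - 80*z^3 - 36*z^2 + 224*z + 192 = (z + 4)*(z^5 + 2*z^4 - 15*z^3 - 20*z^2 + 44*z + 48) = (z + 1)*(z + 4)*(z^4 + z^3 - 16*z^2 - 4*z + 48) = (z - 3)*(z + 1)*(z + 4)*(z^3 + 4*z^2 - 4*z - 16) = (z - 3)*(z - 2)*(z + 1)*(z + 4)*(z^2 + 6*z + 8) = (z - 3)*(z - 2)*(z + 1)*(z + 2)*(z + 4)*(z + 4)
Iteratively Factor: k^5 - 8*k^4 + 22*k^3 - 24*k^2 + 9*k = (k - 3)*(k^4 - 5*k^3 + 7*k^2 - 3*k) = (k - 3)*(k - 1)*(k^3 - 4*k^2 + 3*k) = (k - 3)^2*(k - 1)*(k^2 - k) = k*(k - 3)^2*(k - 1)*(k - 1)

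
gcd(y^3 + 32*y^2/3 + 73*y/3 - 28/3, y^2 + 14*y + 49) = y + 7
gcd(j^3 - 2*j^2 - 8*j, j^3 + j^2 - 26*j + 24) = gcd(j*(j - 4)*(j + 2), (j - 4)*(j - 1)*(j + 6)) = j - 4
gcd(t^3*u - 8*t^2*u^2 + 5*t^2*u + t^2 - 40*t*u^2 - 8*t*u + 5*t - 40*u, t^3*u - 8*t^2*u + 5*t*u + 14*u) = 1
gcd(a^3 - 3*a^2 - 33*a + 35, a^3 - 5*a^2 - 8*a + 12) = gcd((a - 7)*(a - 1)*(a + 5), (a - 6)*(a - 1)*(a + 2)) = a - 1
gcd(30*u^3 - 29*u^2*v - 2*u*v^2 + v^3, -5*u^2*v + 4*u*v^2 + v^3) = 5*u^2 - 4*u*v - v^2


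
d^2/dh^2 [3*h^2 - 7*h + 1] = 6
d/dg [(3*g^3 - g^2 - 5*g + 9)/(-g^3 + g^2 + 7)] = (2*g^4 - 10*g^3 + 95*g^2 - 32*g - 35)/(g^6 - 2*g^5 + g^4 - 14*g^3 + 14*g^2 + 49)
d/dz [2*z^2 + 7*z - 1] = 4*z + 7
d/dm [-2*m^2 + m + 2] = 1 - 4*m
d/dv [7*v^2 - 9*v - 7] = 14*v - 9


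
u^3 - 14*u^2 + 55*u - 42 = (u - 7)*(u - 6)*(u - 1)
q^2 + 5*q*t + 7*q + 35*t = (q + 7)*(q + 5*t)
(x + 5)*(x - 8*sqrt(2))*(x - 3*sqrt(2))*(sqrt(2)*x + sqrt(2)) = sqrt(2)*x^4 - 22*x^3 + 6*sqrt(2)*x^3 - 132*x^2 + 53*sqrt(2)*x^2 - 110*x + 288*sqrt(2)*x + 240*sqrt(2)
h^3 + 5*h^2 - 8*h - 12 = (h - 2)*(h + 1)*(h + 6)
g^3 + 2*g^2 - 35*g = g*(g - 5)*(g + 7)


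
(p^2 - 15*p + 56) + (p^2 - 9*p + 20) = 2*p^2 - 24*p + 76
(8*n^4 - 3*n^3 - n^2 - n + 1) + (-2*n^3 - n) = 8*n^4 - 5*n^3 - n^2 - 2*n + 1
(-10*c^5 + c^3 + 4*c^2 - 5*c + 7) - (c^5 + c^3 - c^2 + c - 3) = -11*c^5 + 5*c^2 - 6*c + 10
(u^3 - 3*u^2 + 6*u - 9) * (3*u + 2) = 3*u^4 - 7*u^3 + 12*u^2 - 15*u - 18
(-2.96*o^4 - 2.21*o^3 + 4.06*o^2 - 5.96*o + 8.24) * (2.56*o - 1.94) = -7.5776*o^5 + 0.0847999999999995*o^4 + 14.681*o^3 - 23.134*o^2 + 32.6568*o - 15.9856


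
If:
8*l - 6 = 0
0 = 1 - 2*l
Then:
No Solution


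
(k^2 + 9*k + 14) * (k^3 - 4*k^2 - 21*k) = k^5 + 5*k^4 - 43*k^3 - 245*k^2 - 294*k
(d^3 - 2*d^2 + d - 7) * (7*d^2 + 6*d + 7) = 7*d^5 - 8*d^4 + 2*d^3 - 57*d^2 - 35*d - 49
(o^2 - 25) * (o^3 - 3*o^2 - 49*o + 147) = o^5 - 3*o^4 - 74*o^3 + 222*o^2 + 1225*o - 3675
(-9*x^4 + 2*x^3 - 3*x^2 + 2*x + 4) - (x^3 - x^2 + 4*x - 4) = -9*x^4 + x^3 - 2*x^2 - 2*x + 8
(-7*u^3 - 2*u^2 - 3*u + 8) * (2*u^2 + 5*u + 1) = -14*u^5 - 39*u^4 - 23*u^3 - u^2 + 37*u + 8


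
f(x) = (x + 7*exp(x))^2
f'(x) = (x + 7*exp(x))*(14*exp(x) + 2)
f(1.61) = 1341.73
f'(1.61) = 2638.78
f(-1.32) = 0.30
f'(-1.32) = 3.16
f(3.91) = 124752.12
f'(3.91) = 247448.60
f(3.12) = 26129.00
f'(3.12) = 51572.62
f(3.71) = 83918.35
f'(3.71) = 166266.60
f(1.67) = 1509.72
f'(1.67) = 2967.38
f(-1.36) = 0.19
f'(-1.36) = 2.44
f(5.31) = 2021406.04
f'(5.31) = 4030556.50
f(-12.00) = 144.00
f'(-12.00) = -24.00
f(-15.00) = 225.00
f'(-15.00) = -30.00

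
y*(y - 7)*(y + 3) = y^3 - 4*y^2 - 21*y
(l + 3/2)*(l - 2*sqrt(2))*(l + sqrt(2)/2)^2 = l^4 - sqrt(2)*l^3 + 3*l^3/2 - 7*l^2/2 - 3*sqrt(2)*l^2/2 - 21*l/4 - sqrt(2)*l - 3*sqrt(2)/2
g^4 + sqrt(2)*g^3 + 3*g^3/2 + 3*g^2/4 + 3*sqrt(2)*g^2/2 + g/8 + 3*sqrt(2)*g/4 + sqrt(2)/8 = (g + 1/2)^3*(g + sqrt(2))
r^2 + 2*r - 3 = (r - 1)*(r + 3)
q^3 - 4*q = q*(q - 2)*(q + 2)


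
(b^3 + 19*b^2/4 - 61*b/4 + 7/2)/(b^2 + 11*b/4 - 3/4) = (b^2 + 5*b - 14)/(b + 3)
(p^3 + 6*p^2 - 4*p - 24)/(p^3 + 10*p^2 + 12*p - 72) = (p + 2)/(p + 6)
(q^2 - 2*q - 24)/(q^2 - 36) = (q + 4)/(q + 6)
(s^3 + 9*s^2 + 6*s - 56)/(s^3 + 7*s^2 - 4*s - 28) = (s + 4)/(s + 2)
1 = 1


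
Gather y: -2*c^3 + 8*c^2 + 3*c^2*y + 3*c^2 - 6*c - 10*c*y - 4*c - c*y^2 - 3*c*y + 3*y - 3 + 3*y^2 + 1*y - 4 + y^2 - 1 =-2*c^3 + 11*c^2 - 10*c + y^2*(4 - c) + y*(3*c^2 - 13*c + 4) - 8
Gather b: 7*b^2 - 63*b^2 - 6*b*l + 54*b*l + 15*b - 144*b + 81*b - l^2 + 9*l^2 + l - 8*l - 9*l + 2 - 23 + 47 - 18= -56*b^2 + b*(48*l - 48) + 8*l^2 - 16*l + 8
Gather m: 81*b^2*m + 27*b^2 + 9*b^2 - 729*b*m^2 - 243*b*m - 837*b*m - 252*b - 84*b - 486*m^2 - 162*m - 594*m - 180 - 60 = 36*b^2 - 336*b + m^2*(-729*b - 486) + m*(81*b^2 - 1080*b - 756) - 240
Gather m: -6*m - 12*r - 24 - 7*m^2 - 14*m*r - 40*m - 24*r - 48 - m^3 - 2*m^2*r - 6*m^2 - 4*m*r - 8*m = -m^3 + m^2*(-2*r - 13) + m*(-18*r - 54) - 36*r - 72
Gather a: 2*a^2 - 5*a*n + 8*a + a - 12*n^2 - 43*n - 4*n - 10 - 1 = 2*a^2 + a*(9 - 5*n) - 12*n^2 - 47*n - 11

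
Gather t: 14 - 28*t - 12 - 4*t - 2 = -32*t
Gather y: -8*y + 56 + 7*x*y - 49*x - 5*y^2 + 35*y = -49*x - 5*y^2 + y*(7*x + 27) + 56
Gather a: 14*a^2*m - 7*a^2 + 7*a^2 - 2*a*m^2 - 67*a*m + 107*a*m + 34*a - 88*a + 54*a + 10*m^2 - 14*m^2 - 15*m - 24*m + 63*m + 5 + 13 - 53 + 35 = 14*a^2*m + a*(-2*m^2 + 40*m) - 4*m^2 + 24*m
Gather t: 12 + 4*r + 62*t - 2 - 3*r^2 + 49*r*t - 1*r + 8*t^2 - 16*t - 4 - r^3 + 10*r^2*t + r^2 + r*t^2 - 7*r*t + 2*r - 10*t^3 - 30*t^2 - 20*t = -r^3 - 2*r^2 + 5*r - 10*t^3 + t^2*(r - 22) + t*(10*r^2 + 42*r + 26) + 6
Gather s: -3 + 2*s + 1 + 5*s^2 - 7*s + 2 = 5*s^2 - 5*s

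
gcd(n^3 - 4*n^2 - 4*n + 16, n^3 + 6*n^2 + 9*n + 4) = 1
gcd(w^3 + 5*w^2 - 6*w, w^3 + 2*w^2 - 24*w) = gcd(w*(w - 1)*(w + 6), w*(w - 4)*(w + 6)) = w^2 + 6*w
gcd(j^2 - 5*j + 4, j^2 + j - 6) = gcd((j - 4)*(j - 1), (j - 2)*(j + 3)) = 1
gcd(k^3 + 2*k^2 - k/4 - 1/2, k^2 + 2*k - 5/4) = k - 1/2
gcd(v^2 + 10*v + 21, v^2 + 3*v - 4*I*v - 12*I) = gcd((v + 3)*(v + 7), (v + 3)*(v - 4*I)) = v + 3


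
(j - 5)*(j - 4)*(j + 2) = j^3 - 7*j^2 + 2*j + 40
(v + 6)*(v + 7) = v^2 + 13*v + 42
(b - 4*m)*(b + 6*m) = b^2 + 2*b*m - 24*m^2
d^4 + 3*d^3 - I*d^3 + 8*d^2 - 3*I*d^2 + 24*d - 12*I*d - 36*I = (d + 3)*(d - 2*I)^2*(d + 3*I)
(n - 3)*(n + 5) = n^2 + 2*n - 15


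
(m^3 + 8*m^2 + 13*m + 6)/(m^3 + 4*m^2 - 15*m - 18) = (m + 1)/(m - 3)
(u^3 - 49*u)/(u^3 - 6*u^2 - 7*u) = (u + 7)/(u + 1)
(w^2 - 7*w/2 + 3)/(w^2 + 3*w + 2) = (w^2 - 7*w/2 + 3)/(w^2 + 3*w + 2)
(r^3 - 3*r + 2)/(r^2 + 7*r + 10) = (r^2 - 2*r + 1)/(r + 5)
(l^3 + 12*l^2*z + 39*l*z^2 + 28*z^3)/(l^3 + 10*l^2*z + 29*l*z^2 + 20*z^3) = (l + 7*z)/(l + 5*z)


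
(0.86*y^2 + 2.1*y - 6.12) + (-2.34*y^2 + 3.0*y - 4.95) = -1.48*y^2 + 5.1*y - 11.07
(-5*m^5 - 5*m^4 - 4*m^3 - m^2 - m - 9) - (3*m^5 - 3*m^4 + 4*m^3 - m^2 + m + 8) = -8*m^5 - 2*m^4 - 8*m^3 - 2*m - 17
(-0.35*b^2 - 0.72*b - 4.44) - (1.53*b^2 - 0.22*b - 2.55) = -1.88*b^2 - 0.5*b - 1.89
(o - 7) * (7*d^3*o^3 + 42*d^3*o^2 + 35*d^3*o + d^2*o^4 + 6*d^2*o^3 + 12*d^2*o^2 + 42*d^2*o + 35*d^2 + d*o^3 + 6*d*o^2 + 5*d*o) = 7*d^3*o^4 - 7*d^3*o^3 - 259*d^3*o^2 - 245*d^3*o + d^2*o^5 - d^2*o^4 - 30*d^2*o^3 - 42*d^2*o^2 - 259*d^2*o - 245*d^2 + d*o^4 - d*o^3 - 37*d*o^2 - 35*d*o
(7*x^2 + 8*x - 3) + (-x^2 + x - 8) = 6*x^2 + 9*x - 11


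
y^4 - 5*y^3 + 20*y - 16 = (y - 4)*(y - 2)*(y - 1)*(y + 2)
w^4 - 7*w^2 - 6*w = w*(w - 3)*(w + 1)*(w + 2)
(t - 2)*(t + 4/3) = t^2 - 2*t/3 - 8/3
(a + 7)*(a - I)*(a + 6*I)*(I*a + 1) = I*a^4 - 4*a^3 + 7*I*a^3 - 28*a^2 + 11*I*a^2 + 6*a + 77*I*a + 42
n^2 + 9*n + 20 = (n + 4)*(n + 5)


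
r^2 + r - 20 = (r - 4)*(r + 5)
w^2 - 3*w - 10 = (w - 5)*(w + 2)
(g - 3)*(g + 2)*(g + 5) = g^3 + 4*g^2 - 11*g - 30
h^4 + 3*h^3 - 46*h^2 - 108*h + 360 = (h - 6)*(h - 2)*(h + 5)*(h + 6)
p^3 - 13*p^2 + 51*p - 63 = (p - 7)*(p - 3)^2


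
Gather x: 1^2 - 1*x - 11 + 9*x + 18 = 8*x + 8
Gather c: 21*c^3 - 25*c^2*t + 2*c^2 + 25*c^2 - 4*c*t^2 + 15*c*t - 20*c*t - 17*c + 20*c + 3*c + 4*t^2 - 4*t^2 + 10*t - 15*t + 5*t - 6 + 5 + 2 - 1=21*c^3 + c^2*(27 - 25*t) + c*(-4*t^2 - 5*t + 6)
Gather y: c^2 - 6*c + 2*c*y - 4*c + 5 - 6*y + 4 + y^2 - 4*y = c^2 - 10*c + y^2 + y*(2*c - 10) + 9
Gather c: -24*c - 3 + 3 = -24*c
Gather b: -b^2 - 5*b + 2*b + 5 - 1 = -b^2 - 3*b + 4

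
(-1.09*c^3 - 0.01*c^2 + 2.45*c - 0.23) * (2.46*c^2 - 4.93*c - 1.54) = -2.6814*c^5 + 5.3491*c^4 + 7.7549*c^3 - 12.6289*c^2 - 2.6391*c + 0.3542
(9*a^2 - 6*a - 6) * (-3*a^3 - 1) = -27*a^5 + 18*a^4 + 18*a^3 - 9*a^2 + 6*a + 6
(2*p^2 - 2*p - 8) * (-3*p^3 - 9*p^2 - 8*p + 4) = -6*p^5 - 12*p^4 + 26*p^3 + 96*p^2 + 56*p - 32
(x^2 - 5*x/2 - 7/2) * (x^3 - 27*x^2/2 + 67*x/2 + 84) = x^5 - 16*x^4 + 255*x^3/4 + 95*x^2/2 - 1309*x/4 - 294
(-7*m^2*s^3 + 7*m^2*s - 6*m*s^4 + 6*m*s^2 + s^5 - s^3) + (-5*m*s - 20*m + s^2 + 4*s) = -7*m^2*s^3 + 7*m^2*s - 6*m*s^4 + 6*m*s^2 - 5*m*s - 20*m + s^5 - s^3 + s^2 + 4*s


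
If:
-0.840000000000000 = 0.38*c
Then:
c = -2.21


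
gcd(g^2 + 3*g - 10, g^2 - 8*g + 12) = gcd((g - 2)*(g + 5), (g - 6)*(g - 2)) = g - 2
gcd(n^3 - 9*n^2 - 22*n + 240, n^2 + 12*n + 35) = n + 5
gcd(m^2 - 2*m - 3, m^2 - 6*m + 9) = m - 3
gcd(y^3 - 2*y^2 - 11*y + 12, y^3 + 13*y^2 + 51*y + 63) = y + 3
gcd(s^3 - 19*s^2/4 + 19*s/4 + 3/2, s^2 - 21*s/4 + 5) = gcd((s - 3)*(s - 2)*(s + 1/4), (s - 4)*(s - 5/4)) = 1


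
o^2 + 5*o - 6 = (o - 1)*(o + 6)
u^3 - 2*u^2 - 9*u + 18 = (u - 3)*(u - 2)*(u + 3)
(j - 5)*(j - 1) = j^2 - 6*j + 5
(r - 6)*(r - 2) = r^2 - 8*r + 12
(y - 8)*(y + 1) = y^2 - 7*y - 8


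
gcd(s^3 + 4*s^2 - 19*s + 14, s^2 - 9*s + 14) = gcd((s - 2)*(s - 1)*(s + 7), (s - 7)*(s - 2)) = s - 2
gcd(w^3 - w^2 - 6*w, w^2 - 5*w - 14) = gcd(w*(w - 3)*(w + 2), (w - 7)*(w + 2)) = w + 2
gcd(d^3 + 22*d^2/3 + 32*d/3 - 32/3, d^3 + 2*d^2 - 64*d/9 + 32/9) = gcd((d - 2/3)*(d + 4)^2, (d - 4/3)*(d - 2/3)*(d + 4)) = d^2 + 10*d/3 - 8/3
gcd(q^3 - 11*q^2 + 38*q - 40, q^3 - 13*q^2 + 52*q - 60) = q^2 - 7*q + 10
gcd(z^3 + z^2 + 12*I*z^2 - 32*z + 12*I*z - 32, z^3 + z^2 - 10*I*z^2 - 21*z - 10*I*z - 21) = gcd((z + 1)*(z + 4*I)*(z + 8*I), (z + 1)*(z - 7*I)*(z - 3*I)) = z + 1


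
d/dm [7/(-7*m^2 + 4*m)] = 14*(7*m - 2)/(m^2*(7*m - 4)^2)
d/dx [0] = 0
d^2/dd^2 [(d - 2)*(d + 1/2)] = 2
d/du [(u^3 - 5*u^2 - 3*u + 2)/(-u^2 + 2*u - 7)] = (-u^4 + 4*u^3 - 34*u^2 + 74*u + 17)/(u^4 - 4*u^3 + 18*u^2 - 28*u + 49)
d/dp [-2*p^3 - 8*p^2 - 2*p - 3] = -6*p^2 - 16*p - 2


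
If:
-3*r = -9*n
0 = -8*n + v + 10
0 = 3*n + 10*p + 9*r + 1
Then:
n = v/8 + 5/4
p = -3*v/8 - 77/20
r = 3*v/8 + 15/4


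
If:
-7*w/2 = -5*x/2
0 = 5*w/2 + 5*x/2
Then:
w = 0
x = 0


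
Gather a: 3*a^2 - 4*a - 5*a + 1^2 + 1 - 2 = 3*a^2 - 9*a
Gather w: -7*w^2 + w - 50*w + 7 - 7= -7*w^2 - 49*w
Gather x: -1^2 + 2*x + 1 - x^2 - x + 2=-x^2 + x + 2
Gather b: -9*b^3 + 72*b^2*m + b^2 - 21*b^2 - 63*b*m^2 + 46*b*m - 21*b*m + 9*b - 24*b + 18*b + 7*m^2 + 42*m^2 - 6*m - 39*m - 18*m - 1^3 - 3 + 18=-9*b^3 + b^2*(72*m - 20) + b*(-63*m^2 + 25*m + 3) + 49*m^2 - 63*m + 14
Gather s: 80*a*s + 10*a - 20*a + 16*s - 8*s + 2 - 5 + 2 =-10*a + s*(80*a + 8) - 1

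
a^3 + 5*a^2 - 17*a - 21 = (a - 3)*(a + 1)*(a + 7)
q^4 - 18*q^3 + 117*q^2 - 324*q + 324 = (q - 6)^2*(q - 3)^2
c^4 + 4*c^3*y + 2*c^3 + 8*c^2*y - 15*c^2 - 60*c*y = c*(c - 3)*(c + 5)*(c + 4*y)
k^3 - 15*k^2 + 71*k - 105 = (k - 7)*(k - 5)*(k - 3)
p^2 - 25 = (p - 5)*(p + 5)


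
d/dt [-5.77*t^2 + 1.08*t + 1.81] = 1.08 - 11.54*t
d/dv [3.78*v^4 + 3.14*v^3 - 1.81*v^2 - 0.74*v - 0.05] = 15.12*v^3 + 9.42*v^2 - 3.62*v - 0.74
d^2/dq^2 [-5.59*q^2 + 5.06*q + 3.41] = -11.1800000000000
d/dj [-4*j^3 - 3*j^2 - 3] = 6*j*(-2*j - 1)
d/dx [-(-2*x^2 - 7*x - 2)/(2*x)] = 1 - 1/x^2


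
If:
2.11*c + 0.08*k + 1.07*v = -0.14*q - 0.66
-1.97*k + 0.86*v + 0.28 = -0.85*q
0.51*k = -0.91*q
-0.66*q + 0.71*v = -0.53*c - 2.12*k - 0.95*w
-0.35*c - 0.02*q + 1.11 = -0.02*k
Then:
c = 2.98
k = -2.17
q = 1.21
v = -6.49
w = 8.86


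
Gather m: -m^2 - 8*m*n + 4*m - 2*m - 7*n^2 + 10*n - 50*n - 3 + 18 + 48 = -m^2 + m*(2 - 8*n) - 7*n^2 - 40*n + 63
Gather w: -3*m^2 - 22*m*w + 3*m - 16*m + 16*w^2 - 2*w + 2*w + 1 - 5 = -3*m^2 - 22*m*w - 13*m + 16*w^2 - 4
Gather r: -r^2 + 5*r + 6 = -r^2 + 5*r + 6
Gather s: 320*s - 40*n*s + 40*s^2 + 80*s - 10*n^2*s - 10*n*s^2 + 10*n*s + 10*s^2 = s^2*(50 - 10*n) + s*(-10*n^2 - 30*n + 400)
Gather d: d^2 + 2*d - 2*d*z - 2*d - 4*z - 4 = d^2 - 2*d*z - 4*z - 4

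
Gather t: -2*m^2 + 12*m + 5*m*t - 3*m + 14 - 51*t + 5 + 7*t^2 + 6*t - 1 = -2*m^2 + 9*m + 7*t^2 + t*(5*m - 45) + 18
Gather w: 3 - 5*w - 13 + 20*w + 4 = 15*w - 6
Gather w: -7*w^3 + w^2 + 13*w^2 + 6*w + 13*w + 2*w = -7*w^3 + 14*w^2 + 21*w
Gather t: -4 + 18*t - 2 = 18*t - 6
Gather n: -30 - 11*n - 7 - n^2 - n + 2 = -n^2 - 12*n - 35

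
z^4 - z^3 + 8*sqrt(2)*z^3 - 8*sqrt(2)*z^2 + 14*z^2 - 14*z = z*(z - 1)*(z + sqrt(2))*(z + 7*sqrt(2))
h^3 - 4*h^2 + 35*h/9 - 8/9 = (h - 8/3)*(h - 1)*(h - 1/3)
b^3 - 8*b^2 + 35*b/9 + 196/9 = (b - 7)*(b - 7/3)*(b + 4/3)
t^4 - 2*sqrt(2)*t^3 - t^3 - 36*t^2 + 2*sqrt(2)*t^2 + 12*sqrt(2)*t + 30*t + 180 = (t - 3)*(t + 2)*(t - 5*sqrt(2))*(t + 3*sqrt(2))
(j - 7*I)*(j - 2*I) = j^2 - 9*I*j - 14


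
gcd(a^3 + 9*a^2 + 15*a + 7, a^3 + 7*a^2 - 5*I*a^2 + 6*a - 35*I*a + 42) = a + 7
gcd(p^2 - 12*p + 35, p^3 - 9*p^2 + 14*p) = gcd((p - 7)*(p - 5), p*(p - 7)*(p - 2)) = p - 7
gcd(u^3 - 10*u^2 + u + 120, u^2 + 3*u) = u + 3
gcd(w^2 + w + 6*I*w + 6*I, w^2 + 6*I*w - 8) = 1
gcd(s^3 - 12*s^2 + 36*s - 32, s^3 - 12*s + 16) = s^2 - 4*s + 4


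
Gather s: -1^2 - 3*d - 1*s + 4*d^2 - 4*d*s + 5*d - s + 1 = 4*d^2 + 2*d + s*(-4*d - 2)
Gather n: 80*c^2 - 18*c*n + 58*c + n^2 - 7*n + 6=80*c^2 + 58*c + n^2 + n*(-18*c - 7) + 6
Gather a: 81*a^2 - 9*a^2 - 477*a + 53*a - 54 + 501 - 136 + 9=72*a^2 - 424*a + 320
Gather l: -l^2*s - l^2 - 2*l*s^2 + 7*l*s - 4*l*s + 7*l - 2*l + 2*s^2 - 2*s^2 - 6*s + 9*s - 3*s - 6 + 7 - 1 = l^2*(-s - 1) + l*(-2*s^2 + 3*s + 5)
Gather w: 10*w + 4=10*w + 4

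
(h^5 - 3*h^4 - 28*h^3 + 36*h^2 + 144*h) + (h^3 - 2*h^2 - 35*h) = h^5 - 3*h^4 - 27*h^3 + 34*h^2 + 109*h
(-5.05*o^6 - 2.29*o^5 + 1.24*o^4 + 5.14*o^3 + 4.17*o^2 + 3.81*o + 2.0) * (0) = 0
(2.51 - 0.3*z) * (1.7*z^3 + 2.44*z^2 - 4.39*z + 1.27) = -0.51*z^4 + 3.535*z^3 + 7.4414*z^2 - 11.3999*z + 3.1877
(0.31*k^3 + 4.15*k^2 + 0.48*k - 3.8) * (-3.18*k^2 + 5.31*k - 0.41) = -0.9858*k^5 - 11.5509*k^4 + 20.383*k^3 + 12.9313*k^2 - 20.3748*k + 1.558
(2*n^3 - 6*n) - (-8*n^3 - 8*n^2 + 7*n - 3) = 10*n^3 + 8*n^2 - 13*n + 3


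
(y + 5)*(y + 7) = y^2 + 12*y + 35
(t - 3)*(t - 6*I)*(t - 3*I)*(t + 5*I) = t^4 - 3*t^3 - 4*I*t^3 + 27*t^2 + 12*I*t^2 - 81*t - 90*I*t + 270*I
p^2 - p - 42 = (p - 7)*(p + 6)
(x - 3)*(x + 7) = x^2 + 4*x - 21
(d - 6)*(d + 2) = d^2 - 4*d - 12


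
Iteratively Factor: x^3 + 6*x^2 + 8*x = (x)*(x^2 + 6*x + 8) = x*(x + 4)*(x + 2)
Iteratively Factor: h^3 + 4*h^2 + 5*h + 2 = (h + 1)*(h^2 + 3*h + 2) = (h + 1)*(h + 2)*(h + 1)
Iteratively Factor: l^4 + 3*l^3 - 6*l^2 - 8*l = (l + 1)*(l^3 + 2*l^2 - 8*l) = (l - 2)*(l + 1)*(l^2 + 4*l) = (l - 2)*(l + 1)*(l + 4)*(l)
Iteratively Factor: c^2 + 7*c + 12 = (c + 3)*(c + 4)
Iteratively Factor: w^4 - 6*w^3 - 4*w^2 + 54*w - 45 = (w - 5)*(w^3 - w^2 - 9*w + 9) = (w - 5)*(w - 3)*(w^2 + 2*w - 3) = (w - 5)*(w - 3)*(w + 3)*(w - 1)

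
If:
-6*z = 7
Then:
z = -7/6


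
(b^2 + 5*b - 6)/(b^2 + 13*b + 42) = (b - 1)/(b + 7)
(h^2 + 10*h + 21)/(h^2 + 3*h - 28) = (h + 3)/(h - 4)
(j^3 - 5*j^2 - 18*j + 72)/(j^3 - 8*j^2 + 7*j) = (j^3 - 5*j^2 - 18*j + 72)/(j*(j^2 - 8*j + 7))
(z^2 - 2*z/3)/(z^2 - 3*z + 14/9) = 3*z/(3*z - 7)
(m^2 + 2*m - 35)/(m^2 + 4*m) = (m^2 + 2*m - 35)/(m*(m + 4))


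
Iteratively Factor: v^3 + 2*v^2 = (v)*(v^2 + 2*v) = v^2*(v + 2)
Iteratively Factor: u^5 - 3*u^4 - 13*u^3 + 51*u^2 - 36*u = (u - 3)*(u^4 - 13*u^2 + 12*u) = (u - 3)*(u - 1)*(u^3 + u^2 - 12*u) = u*(u - 3)*(u - 1)*(u^2 + u - 12) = u*(u - 3)^2*(u - 1)*(u + 4)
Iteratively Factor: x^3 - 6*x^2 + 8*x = (x)*(x^2 - 6*x + 8) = x*(x - 4)*(x - 2)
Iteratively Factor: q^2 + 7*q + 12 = (q + 3)*(q + 4)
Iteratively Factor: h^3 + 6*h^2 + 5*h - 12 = (h - 1)*(h^2 + 7*h + 12) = (h - 1)*(h + 3)*(h + 4)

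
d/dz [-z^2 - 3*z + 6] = -2*z - 3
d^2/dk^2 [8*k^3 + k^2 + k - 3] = 48*k + 2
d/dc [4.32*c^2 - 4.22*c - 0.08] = 8.64*c - 4.22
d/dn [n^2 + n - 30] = 2*n + 1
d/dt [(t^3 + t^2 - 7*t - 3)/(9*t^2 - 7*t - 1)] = (9*t^4 - 14*t^3 + 53*t^2 + 52*t - 14)/(81*t^4 - 126*t^3 + 31*t^2 + 14*t + 1)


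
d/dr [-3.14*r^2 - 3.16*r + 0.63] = -6.28*r - 3.16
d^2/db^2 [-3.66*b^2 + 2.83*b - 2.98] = -7.32000000000000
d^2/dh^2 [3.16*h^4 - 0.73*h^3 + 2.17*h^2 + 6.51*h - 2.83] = 37.92*h^2 - 4.38*h + 4.34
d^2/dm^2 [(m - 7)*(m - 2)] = 2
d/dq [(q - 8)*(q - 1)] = 2*q - 9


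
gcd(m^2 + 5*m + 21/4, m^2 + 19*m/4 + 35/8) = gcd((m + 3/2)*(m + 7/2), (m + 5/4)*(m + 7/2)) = m + 7/2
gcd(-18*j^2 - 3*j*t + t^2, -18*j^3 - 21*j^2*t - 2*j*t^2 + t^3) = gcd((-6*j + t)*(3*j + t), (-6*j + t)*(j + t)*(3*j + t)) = -18*j^2 - 3*j*t + t^2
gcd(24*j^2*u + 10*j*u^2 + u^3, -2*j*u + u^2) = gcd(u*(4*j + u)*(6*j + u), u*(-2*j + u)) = u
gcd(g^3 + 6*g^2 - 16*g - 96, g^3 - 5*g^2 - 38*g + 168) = g^2 + 2*g - 24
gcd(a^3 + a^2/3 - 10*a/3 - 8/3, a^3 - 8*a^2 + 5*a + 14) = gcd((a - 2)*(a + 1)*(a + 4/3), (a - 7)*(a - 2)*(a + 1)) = a^2 - a - 2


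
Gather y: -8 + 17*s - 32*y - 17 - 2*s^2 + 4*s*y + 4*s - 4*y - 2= -2*s^2 + 21*s + y*(4*s - 36) - 27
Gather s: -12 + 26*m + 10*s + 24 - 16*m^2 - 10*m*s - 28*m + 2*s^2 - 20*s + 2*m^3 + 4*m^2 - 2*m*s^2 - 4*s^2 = 2*m^3 - 12*m^2 - 2*m + s^2*(-2*m - 2) + s*(-10*m - 10) + 12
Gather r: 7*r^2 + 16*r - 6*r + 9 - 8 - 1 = 7*r^2 + 10*r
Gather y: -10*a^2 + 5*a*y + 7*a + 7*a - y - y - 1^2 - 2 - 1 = -10*a^2 + 14*a + y*(5*a - 2) - 4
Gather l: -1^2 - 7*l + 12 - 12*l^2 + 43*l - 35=-12*l^2 + 36*l - 24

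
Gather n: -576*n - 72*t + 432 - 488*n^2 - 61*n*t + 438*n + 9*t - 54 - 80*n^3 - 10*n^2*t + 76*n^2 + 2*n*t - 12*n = -80*n^3 + n^2*(-10*t - 412) + n*(-59*t - 150) - 63*t + 378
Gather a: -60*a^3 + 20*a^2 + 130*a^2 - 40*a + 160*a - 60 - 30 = -60*a^3 + 150*a^2 + 120*a - 90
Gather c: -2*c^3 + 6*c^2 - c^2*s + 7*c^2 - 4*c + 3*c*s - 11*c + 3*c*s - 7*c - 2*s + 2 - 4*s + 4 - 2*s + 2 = -2*c^3 + c^2*(13 - s) + c*(6*s - 22) - 8*s + 8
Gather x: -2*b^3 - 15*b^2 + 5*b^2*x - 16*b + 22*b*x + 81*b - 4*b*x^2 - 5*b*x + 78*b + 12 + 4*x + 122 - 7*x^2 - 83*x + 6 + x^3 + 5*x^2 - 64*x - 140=-2*b^3 - 15*b^2 + 143*b + x^3 + x^2*(-4*b - 2) + x*(5*b^2 + 17*b - 143)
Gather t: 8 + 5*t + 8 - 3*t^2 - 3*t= -3*t^2 + 2*t + 16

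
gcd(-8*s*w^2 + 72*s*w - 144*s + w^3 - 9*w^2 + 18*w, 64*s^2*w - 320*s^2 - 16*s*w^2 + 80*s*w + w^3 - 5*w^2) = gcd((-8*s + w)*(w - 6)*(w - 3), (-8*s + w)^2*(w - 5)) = 8*s - w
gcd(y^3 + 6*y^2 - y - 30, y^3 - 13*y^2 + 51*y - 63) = 1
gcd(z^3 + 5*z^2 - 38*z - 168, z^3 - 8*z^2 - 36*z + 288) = z - 6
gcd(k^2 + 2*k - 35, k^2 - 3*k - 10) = k - 5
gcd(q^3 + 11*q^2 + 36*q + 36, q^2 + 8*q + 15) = q + 3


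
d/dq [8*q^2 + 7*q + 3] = 16*q + 7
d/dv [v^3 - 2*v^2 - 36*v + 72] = 3*v^2 - 4*v - 36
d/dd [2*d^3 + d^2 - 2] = 2*d*(3*d + 1)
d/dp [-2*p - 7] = -2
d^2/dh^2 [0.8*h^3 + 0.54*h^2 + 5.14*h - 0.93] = 4.8*h + 1.08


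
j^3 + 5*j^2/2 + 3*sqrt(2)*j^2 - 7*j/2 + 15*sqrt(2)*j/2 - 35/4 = (j + 5/2)*(j - sqrt(2)/2)*(j + 7*sqrt(2)/2)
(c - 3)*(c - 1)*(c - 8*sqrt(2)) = c^3 - 8*sqrt(2)*c^2 - 4*c^2 + 3*c + 32*sqrt(2)*c - 24*sqrt(2)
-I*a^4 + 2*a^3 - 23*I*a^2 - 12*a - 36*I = (a - 3*I)*(a - 2*I)*(a + 6*I)*(-I*a + 1)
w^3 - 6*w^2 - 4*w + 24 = (w - 6)*(w - 2)*(w + 2)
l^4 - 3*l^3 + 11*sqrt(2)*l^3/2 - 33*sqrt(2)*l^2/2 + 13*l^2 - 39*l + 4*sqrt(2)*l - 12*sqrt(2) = (l - 3)*(l + sqrt(2)/2)*(l + sqrt(2))*(l + 4*sqrt(2))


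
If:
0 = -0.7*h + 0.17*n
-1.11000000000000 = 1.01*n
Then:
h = -0.27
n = -1.10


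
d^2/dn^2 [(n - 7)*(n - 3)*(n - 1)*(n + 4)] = 12*n^2 - 42*n - 26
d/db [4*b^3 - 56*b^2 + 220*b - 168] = 12*b^2 - 112*b + 220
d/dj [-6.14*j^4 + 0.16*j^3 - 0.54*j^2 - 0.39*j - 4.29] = -24.56*j^3 + 0.48*j^2 - 1.08*j - 0.39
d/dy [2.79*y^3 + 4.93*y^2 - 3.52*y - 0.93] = 8.37*y^2 + 9.86*y - 3.52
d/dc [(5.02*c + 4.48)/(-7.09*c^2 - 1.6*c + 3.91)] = (35.5918*c^2 + 63.5264*c + 26.7962)/(50.2681*c^4 + 22.688*c^3 - 52.8838*c^2 - 12.512*c + 15.2881)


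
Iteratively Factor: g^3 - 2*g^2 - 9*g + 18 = (g - 3)*(g^2 + g - 6) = (g - 3)*(g + 3)*(g - 2)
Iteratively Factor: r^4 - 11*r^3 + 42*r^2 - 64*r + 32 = (r - 4)*(r^3 - 7*r^2 + 14*r - 8) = (r - 4)*(r - 2)*(r^2 - 5*r + 4) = (r - 4)*(r - 2)*(r - 1)*(r - 4)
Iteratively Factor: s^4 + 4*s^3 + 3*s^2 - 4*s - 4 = (s + 1)*(s^3 + 3*s^2 - 4) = (s + 1)*(s + 2)*(s^2 + s - 2) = (s + 1)*(s + 2)^2*(s - 1)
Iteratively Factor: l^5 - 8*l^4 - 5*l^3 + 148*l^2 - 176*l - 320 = (l - 4)*(l^4 - 4*l^3 - 21*l^2 + 64*l + 80) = (l - 4)*(l + 1)*(l^3 - 5*l^2 - 16*l + 80) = (l - 5)*(l - 4)*(l + 1)*(l^2 - 16) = (l - 5)*(l - 4)*(l + 1)*(l + 4)*(l - 4)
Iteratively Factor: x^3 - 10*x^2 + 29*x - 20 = (x - 1)*(x^2 - 9*x + 20) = (x - 4)*(x - 1)*(x - 5)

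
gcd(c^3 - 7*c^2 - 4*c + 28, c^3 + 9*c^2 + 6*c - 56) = c - 2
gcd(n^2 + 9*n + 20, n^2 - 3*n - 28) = n + 4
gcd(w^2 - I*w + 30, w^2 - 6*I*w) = w - 6*I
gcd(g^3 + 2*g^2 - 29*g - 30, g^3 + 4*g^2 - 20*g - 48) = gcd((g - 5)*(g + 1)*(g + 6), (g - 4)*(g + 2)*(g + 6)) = g + 6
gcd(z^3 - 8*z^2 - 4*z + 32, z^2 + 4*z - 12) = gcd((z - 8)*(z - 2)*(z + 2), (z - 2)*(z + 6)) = z - 2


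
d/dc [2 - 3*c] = -3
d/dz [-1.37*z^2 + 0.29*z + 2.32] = 0.29 - 2.74*z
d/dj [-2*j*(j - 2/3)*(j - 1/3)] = -6*j^2 + 4*j - 4/9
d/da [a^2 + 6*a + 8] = 2*a + 6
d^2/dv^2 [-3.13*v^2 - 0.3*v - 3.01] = -6.26000000000000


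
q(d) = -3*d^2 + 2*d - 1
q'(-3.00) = 20.00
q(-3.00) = -34.00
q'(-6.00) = 38.00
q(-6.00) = -121.00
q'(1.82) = -8.92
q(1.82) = -7.30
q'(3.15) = -16.90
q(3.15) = -24.47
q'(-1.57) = 11.42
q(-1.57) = -11.53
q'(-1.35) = 10.10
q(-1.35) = -9.17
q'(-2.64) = 17.84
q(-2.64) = -27.19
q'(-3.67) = 24.02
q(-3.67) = -48.75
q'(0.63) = -1.78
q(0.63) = -0.93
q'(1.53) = -7.18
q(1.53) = -4.96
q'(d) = 2 - 6*d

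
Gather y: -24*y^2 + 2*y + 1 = -24*y^2 + 2*y + 1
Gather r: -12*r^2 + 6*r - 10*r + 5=-12*r^2 - 4*r + 5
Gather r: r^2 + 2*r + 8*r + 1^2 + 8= r^2 + 10*r + 9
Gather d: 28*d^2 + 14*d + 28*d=28*d^2 + 42*d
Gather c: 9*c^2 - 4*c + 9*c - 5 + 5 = 9*c^2 + 5*c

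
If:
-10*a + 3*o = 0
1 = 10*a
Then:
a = 1/10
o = 1/3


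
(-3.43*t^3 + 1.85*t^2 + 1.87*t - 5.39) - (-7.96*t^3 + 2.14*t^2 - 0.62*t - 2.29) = 4.53*t^3 - 0.29*t^2 + 2.49*t - 3.1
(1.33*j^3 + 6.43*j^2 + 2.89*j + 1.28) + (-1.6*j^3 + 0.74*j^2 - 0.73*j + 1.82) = -0.27*j^3 + 7.17*j^2 + 2.16*j + 3.1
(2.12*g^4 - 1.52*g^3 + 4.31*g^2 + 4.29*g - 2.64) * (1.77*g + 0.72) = 3.7524*g^5 - 1.164*g^4 + 6.5343*g^3 + 10.6965*g^2 - 1.584*g - 1.9008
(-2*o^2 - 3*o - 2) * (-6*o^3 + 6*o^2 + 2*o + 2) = 12*o^5 + 6*o^4 - 10*o^3 - 22*o^2 - 10*o - 4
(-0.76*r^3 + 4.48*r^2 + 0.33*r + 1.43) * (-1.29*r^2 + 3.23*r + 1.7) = 0.9804*r^5 - 8.234*r^4 + 12.7527*r^3 + 6.8372*r^2 + 5.1799*r + 2.431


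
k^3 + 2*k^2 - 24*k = k*(k - 4)*(k + 6)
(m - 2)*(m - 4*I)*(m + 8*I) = m^3 - 2*m^2 + 4*I*m^2 + 32*m - 8*I*m - 64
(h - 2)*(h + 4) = h^2 + 2*h - 8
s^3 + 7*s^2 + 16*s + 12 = (s + 2)^2*(s + 3)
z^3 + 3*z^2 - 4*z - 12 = (z - 2)*(z + 2)*(z + 3)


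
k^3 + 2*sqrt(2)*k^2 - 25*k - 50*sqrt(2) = (k - 5)*(k + 5)*(k + 2*sqrt(2))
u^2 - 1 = (u - 1)*(u + 1)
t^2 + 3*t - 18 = (t - 3)*(t + 6)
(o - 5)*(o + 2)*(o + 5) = o^3 + 2*o^2 - 25*o - 50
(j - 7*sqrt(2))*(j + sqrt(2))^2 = j^3 - 5*sqrt(2)*j^2 - 26*j - 14*sqrt(2)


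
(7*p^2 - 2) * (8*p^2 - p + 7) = 56*p^4 - 7*p^3 + 33*p^2 + 2*p - 14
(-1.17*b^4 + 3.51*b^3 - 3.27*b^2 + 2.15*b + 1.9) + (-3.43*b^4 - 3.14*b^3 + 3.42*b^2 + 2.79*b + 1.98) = -4.6*b^4 + 0.37*b^3 + 0.15*b^2 + 4.94*b + 3.88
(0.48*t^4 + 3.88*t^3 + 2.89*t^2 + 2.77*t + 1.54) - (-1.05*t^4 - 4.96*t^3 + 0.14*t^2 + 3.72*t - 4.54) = 1.53*t^4 + 8.84*t^3 + 2.75*t^2 - 0.95*t + 6.08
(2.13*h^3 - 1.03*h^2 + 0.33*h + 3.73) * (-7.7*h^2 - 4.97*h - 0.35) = -16.401*h^5 - 2.6551*h^4 + 1.8326*h^3 - 30.0006*h^2 - 18.6536*h - 1.3055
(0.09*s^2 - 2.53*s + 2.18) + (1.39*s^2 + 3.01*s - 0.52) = 1.48*s^2 + 0.48*s + 1.66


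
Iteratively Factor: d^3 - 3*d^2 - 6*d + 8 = (d - 4)*(d^2 + d - 2) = (d - 4)*(d + 2)*(d - 1)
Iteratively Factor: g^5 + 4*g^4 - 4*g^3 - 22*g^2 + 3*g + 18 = (g + 1)*(g^4 + 3*g^3 - 7*g^2 - 15*g + 18) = (g + 1)*(g + 3)*(g^3 - 7*g + 6) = (g - 2)*(g + 1)*(g + 3)*(g^2 + 2*g - 3) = (g - 2)*(g - 1)*(g + 1)*(g + 3)*(g + 3)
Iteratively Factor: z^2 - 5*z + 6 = (z - 2)*(z - 3)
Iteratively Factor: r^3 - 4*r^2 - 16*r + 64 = (r - 4)*(r^2 - 16) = (r - 4)*(r + 4)*(r - 4)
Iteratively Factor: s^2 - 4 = (s + 2)*(s - 2)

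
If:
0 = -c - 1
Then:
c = -1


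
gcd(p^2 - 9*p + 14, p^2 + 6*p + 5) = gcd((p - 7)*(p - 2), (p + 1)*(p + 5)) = 1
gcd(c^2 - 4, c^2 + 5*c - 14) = c - 2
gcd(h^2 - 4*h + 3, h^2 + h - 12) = h - 3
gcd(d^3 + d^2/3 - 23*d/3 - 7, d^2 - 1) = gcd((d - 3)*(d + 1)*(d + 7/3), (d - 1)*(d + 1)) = d + 1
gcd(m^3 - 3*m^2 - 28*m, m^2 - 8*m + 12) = 1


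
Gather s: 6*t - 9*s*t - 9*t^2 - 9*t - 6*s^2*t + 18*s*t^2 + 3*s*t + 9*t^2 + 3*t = -6*s^2*t + s*(18*t^2 - 6*t)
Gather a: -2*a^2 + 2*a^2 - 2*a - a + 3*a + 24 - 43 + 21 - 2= 0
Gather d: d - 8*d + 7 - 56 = -7*d - 49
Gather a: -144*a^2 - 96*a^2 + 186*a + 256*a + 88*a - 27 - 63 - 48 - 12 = -240*a^2 + 530*a - 150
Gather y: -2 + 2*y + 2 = 2*y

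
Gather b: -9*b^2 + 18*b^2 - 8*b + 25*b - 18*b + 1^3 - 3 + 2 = 9*b^2 - b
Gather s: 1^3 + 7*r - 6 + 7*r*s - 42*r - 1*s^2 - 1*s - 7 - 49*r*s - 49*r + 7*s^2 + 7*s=-84*r + 6*s^2 + s*(6 - 42*r) - 12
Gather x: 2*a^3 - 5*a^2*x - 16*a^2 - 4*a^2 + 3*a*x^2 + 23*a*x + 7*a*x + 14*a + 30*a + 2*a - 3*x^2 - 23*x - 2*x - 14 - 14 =2*a^3 - 20*a^2 + 46*a + x^2*(3*a - 3) + x*(-5*a^2 + 30*a - 25) - 28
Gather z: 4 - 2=2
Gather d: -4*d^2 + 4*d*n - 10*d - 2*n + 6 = -4*d^2 + d*(4*n - 10) - 2*n + 6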